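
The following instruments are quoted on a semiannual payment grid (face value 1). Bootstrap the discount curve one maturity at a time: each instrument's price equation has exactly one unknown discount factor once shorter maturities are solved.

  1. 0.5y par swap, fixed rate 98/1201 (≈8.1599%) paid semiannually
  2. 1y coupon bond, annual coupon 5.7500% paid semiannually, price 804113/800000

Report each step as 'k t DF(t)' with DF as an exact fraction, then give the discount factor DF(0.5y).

step 1 [0.5y] swap r/2=49/1201: DF=(1 − 49/1201·(0))/(1+49/1201) = 1201/1250 ≈ 0.960800
step 2 [1y] bond c/2=23/800: DF=(804113/800000 − 23/800·(0.960800))/(1+23/800) = 4751/5000 ≈ 0.950200

1 1/2 1201/1250
2 1 4751/5000
DF(0.5y) = 1201/1250 ≈ 0.960800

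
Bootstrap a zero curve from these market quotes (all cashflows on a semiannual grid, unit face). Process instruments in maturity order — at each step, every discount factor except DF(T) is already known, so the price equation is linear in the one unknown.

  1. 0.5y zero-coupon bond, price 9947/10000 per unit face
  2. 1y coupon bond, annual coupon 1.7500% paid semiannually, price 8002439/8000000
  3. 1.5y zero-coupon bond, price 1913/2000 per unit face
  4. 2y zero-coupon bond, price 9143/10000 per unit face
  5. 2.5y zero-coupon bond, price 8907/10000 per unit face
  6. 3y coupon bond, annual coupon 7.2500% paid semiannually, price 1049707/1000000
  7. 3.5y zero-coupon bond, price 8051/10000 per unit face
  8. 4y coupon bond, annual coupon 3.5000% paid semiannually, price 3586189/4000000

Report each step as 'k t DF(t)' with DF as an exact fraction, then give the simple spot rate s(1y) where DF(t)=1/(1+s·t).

step 1 [0.5y] zero: DF = P = 9947/10000 ≈ 0.994700
step 2 [1y] bond c/2=7/800: DF=(8002439/8000000 − 7/800·(0.994700))/(1+7/800) = 983/1000 ≈ 0.983000
step 3 [1.5y] zero: DF = P = 1913/2000 ≈ 0.956500
step 4 [2y] zero: DF = P = 9143/10000 ≈ 0.914300
step 5 [2.5y] zero: DF = P = 8907/10000 ≈ 0.890700
step 6 [3y] bond c/2=29/800: DF=(1049707/1000000 − 29/800·(0.994700+0.983000+0.956500+0.914300+0.890700))/(1+29/800) = 1059/1250 ≈ 0.847200
step 7 [3.5y] zero: DF = P = 8051/10000 ≈ 0.805100
step 8 [4y] bond c/2=7/400: DF=(3586189/4000000 − 7/400·(0.994700+0.983000+0.956500+0.914300+0.890700+0.847200+0.805100))/(1+7/400) = 482/625 ≈ 0.771200

1 1/2 9947/10000
2 1 983/1000
3 3/2 1913/2000
4 2 9143/10000
5 5/2 8907/10000
6 3 1059/1250
7 7/2 8051/10000
8 4 482/625
s(1y) = (1/(983/1000) − 1)/(1) = 17/983 ≈ 1.7294%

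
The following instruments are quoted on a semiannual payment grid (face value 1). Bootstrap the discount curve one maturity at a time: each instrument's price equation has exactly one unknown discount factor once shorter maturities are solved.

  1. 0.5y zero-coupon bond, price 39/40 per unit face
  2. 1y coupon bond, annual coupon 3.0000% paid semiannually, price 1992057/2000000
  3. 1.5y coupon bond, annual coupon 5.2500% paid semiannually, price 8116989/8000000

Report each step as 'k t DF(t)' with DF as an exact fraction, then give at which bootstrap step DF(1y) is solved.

step 1 [0.5y] zero: DF = P = 39/40 ≈ 0.975000
step 2 [1y] bond c/2=3/200: DF=(1992057/2000000 − 3/200·(0.975000))/(1+3/200) = 9669/10000 ≈ 0.966900
step 3 [1.5y] bond c/2=21/800: DF=(8116989/8000000 − 21/800·(0.975000+0.966900))/(1+21/800) = 939/1000 ≈ 0.939000

1 1/2 39/40
2 1 9669/10000
3 3/2 939/1000
DF(1y) is solved at step 2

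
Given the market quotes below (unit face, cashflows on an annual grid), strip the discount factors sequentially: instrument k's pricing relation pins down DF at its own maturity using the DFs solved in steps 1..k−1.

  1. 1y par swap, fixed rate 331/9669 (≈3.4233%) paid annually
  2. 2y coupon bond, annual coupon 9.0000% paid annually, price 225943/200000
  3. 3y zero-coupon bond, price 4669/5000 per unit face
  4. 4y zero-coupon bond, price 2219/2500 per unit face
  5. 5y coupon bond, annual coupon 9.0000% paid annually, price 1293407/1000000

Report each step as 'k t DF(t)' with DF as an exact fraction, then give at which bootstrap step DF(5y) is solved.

1 1 9669/10000
2 2 4783/5000
3 3 4669/5000
4 4 2219/2500
5 5 4387/5000
DF(5y) is solved at step 5

step 1 [1y] swap r/1=331/9669: DF=(1 − 331/9669·(0))/(1+331/9669) = 9669/10000 ≈ 0.966900
step 2 [2y] bond c/1=9/100: DF=(225943/200000 − 9/100·(0.966900))/(1+9/100) = 4783/5000 ≈ 0.956600
step 3 [3y] zero: DF = P = 4669/5000 ≈ 0.933800
step 4 [4y] zero: DF = P = 2219/2500 ≈ 0.887600
step 5 [5y] bond c/1=9/100: DF=(1293407/1000000 − 9/100·(0.966900+0.956600+0.933800+0.887600))/(1+9/100) = 4387/5000 ≈ 0.877400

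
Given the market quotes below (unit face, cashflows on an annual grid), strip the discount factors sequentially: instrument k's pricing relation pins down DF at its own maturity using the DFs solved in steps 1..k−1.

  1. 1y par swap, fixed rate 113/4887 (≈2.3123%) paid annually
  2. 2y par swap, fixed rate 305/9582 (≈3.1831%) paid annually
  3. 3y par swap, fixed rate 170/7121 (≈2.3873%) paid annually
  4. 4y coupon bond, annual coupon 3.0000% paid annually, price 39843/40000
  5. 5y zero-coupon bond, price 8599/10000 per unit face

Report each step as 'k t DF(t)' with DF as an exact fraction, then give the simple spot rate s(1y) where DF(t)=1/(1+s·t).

1 1 4887/5000
2 2 939/1000
3 3 233/250
4 4 8841/10000
5 5 8599/10000
s(1y) = (1/(4887/5000) − 1)/(1) = 113/4887 ≈ 2.3123%

step 1 [1y] swap r/1=113/4887: DF=(1 − 113/4887·(0))/(1+113/4887) = 4887/5000 ≈ 0.977400
step 2 [2y] swap r/1=305/9582: DF=(1 − 305/9582·(0.977400))/(1+305/9582) = 939/1000 ≈ 0.939000
step 3 [3y] swap r/1=170/7121: DF=(1 − 170/7121·(0.977400+0.939000))/(1+170/7121) = 233/250 ≈ 0.932000
step 4 [4y] bond c/1=3/100: DF=(39843/40000 − 3/100·(0.977400+0.939000+0.932000))/(1+3/100) = 8841/10000 ≈ 0.884100
step 5 [5y] zero: DF = P = 8599/10000 ≈ 0.859900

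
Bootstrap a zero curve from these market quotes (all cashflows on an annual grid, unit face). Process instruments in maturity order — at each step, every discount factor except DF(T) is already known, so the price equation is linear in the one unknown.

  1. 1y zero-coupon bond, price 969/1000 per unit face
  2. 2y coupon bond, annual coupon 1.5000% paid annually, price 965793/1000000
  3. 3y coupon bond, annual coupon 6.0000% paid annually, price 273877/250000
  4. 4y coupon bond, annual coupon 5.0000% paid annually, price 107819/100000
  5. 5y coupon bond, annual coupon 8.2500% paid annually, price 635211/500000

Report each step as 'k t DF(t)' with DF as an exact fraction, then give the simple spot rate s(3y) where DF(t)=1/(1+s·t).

step 1 [1y] zero: DF = P = 969/1000 ≈ 0.969000
step 2 [2y] bond c/1=3/200: DF=(965793/1000000 − 3/200·(0.969000))/(1+3/200) = 2343/2500 ≈ 0.937200
step 3 [3y] bond c/1=3/50: DF=(273877/250000 − 3/50·(0.969000+0.937200))/(1+3/50) = 1157/1250 ≈ 0.925600
step 4 [4y] bond c/1=1/20: DF=(107819/100000 − 1/20·(0.969000+0.937200+0.925600))/(1+1/20) = 223/250 ≈ 0.892000
step 5 [5y] bond c/1=33/400: DF=(635211/500000 − 33/400·(0.969000+0.937200+0.925600+0.892000))/(1+33/400) = 4449/5000 ≈ 0.889800

1 1 969/1000
2 2 2343/2500
3 3 1157/1250
4 4 223/250
5 5 4449/5000
s(3y) = (1/(1157/1250) − 1)/(3) = 31/1157 ≈ 2.6793%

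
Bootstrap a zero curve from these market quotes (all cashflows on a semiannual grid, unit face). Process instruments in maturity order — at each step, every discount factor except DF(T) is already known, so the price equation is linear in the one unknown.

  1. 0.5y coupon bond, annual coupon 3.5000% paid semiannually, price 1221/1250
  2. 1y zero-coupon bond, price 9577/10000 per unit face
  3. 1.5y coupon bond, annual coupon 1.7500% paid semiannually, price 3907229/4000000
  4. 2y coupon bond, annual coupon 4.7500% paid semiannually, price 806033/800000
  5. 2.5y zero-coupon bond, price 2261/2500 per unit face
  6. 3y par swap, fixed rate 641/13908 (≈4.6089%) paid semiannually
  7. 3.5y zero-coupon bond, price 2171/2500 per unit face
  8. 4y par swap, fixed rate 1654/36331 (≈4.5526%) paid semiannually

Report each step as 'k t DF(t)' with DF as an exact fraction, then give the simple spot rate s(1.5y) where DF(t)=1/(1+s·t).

1 1/2 24/25
2 1 9577/10000
3 3/2 9517/10000
4 2 1147/1250
5 5/2 2261/2500
6 3 4359/5000
7 7/2 2171/2500
8 4 4173/5000
s(1.5y) = (1/(9517/10000) − 1)/(3/2) = 322/9517 ≈ 3.3834%

step 1 [0.5y] bond c/2=7/400: DF=(1221/1250 − 7/400·(0))/(1+7/400) = 24/25 ≈ 0.960000
step 2 [1y] zero: DF = P = 9577/10000 ≈ 0.957700
step 3 [1.5y] bond c/2=7/800: DF=(3907229/4000000 − 7/800·(0.960000+0.957700))/(1+7/800) = 9517/10000 ≈ 0.951700
step 4 [2y] bond c/2=19/800: DF=(806033/800000 − 19/800·(0.960000+0.957700+0.951700))/(1+19/800) = 1147/1250 ≈ 0.917600
step 5 [2.5y] zero: DF = P = 2261/2500 ≈ 0.904400
step 6 [3y] swap r/2=641/27816: DF=(1 − 641/27816·(0.960000+0.957700+0.951700+0.917600+0.904400))/(1+641/27816) = 4359/5000 ≈ 0.871800
step 7 [3.5y] zero: DF = P = 2171/2500 ≈ 0.868400
step 8 [4y] swap r/2=827/36331: DF=(1 − 827/36331·(0.960000+0.957700+0.951700+0.917600+0.904400+0.871800+0.868400))/(1+827/36331) = 4173/5000 ≈ 0.834600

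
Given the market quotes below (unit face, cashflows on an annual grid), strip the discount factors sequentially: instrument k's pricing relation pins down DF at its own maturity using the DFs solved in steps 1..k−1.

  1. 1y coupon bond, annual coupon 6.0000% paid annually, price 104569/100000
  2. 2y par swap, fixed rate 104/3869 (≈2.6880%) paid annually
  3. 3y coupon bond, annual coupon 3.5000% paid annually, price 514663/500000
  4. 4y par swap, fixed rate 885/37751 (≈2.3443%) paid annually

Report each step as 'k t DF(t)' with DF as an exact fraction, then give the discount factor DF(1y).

step 1 [1y] bond c/1=3/50: DF=(104569/100000 − 3/50·(0))/(1+3/50) = 1973/2000 ≈ 0.986500
step 2 [2y] swap r/1=104/3869: DF=(1 − 104/3869·(0.986500))/(1+104/3869) = 237/250 ≈ 0.948000
step 3 [3y] bond c/1=7/200: DF=(514663/500000 − 7/200·(0.986500+0.948000))/(1+7/200) = 9291/10000 ≈ 0.929100
step 4 [4y] swap r/1=885/37751: DF=(1 − 885/37751·(0.986500+0.948000+0.929100))/(1+885/37751) = 1823/2000 ≈ 0.911500

1 1 1973/2000
2 2 237/250
3 3 9291/10000
4 4 1823/2000
DF(1y) = 1973/2000 ≈ 0.986500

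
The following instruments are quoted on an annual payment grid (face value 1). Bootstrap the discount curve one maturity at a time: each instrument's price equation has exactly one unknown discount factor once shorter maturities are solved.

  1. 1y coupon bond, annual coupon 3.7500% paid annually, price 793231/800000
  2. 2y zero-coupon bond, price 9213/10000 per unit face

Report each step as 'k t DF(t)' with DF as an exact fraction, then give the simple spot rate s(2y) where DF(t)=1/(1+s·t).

step 1 [1y] bond c/1=3/80: DF=(793231/800000 − 3/80·(0))/(1+3/80) = 9557/10000 ≈ 0.955700
step 2 [2y] zero: DF = P = 9213/10000 ≈ 0.921300

1 1 9557/10000
2 2 9213/10000
s(2y) = (1/(9213/10000) − 1)/(2) = 787/18426 ≈ 4.2711%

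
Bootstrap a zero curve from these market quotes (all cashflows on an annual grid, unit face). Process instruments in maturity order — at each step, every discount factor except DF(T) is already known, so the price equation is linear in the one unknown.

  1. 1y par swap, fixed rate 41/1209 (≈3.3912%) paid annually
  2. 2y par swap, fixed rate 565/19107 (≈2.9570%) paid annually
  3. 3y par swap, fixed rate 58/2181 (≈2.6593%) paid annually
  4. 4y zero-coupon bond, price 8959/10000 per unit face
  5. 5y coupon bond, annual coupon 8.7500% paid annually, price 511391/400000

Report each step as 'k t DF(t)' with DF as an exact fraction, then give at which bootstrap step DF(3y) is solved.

step 1 [1y] swap r/1=41/1209: DF=(1 − 41/1209·(0))/(1+41/1209) = 1209/1250 ≈ 0.967200
step 2 [2y] swap r/1=565/19107: DF=(1 − 565/19107·(0.967200))/(1+565/19107) = 1887/2000 ≈ 0.943500
step 3 [3y] swap r/1=58/2181: DF=(1 − 58/2181·(0.967200+0.943500))/(1+58/2181) = 4623/5000 ≈ 0.924600
step 4 [4y] zero: DF = P = 8959/10000 ≈ 0.895900
step 5 [5y] bond c/1=7/80: DF=(511391/400000 − 7/80·(0.967200+0.943500+0.924600+0.895900))/(1+7/80) = 4377/5000 ≈ 0.875400

1 1 1209/1250
2 2 1887/2000
3 3 4623/5000
4 4 8959/10000
5 5 4377/5000
DF(3y) is solved at step 3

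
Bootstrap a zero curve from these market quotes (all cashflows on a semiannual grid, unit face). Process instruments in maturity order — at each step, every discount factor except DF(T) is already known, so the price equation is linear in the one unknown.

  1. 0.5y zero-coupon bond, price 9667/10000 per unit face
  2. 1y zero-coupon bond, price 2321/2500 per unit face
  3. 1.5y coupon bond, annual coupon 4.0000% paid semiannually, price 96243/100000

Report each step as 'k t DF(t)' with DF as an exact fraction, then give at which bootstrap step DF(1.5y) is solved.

step 1 [0.5y] zero: DF = P = 9667/10000 ≈ 0.966700
step 2 [1y] zero: DF = P = 2321/2500 ≈ 0.928400
step 3 [1.5y] bond c/2=1/50: DF=(96243/100000 − 1/50·(0.966700+0.928400))/(1+1/50) = 1133/1250 ≈ 0.906400

1 1/2 9667/10000
2 1 2321/2500
3 3/2 1133/1250
DF(1.5y) is solved at step 3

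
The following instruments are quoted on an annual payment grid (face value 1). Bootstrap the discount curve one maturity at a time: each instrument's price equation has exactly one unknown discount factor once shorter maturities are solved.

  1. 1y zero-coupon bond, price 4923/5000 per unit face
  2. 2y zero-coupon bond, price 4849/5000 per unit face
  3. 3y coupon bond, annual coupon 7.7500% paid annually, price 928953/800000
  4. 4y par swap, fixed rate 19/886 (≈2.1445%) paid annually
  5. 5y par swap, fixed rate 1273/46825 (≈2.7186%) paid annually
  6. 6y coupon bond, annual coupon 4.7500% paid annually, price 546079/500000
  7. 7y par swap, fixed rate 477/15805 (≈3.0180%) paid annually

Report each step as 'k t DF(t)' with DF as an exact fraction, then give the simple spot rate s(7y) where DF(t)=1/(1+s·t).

1 1 4923/5000
2 2 4849/5000
3 3 9371/10000
4 4 9183/10000
5 5 8727/10000
6 6 8303/10000
7 7 2023/2500
s(7y) = (1/(2023/2500) − 1)/(7) = 477/14161 ≈ 3.3684%

step 1 [1y] zero: DF = P = 4923/5000 ≈ 0.984600
step 2 [2y] zero: DF = P = 4849/5000 ≈ 0.969800
step 3 [3y] bond c/1=31/400: DF=(928953/800000 − 31/400·(0.984600+0.969800))/(1+31/400) = 9371/10000 ≈ 0.937100
step 4 [4y] swap r/1=19/886: DF=(1 − 19/886·(0.984600+0.969800+0.937100))/(1+19/886) = 9183/10000 ≈ 0.918300
step 5 [5y] swap r/1=1273/46825: DF=(1 − 1273/46825·(0.984600+0.969800+0.937100+0.918300))/(1+1273/46825) = 8727/10000 ≈ 0.872700
step 6 [6y] bond c/1=19/400: DF=(546079/500000 − 19/400·(0.984600+0.969800+0.937100+0.918300+0.872700))/(1+19/400) = 8303/10000 ≈ 0.830300
step 7 [7y] swap r/1=477/15805: DF=(1 − 477/15805·(0.984600+0.969800+0.937100+0.918300+0.872700+0.830300))/(1+477/15805) = 2023/2500 ≈ 0.809200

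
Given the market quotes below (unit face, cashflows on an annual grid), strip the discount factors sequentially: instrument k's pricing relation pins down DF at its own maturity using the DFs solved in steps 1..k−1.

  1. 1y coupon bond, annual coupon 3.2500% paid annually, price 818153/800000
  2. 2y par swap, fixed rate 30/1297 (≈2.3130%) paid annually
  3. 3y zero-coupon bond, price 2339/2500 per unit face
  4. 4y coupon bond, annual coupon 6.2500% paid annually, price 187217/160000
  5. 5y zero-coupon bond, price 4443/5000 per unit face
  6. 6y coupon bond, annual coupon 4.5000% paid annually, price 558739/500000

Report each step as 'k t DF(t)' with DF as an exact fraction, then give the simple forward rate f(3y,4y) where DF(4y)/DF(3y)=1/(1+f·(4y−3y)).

step 1 [1y] bond c/1=13/400: DF=(818153/800000 − 13/400·(0))/(1+13/400) = 1981/2000 ≈ 0.990500
step 2 [2y] swap r/1=30/1297: DF=(1 − 30/1297·(0.990500))/(1+30/1297) = 191/200 ≈ 0.955000
step 3 [3y] zero: DF = P = 2339/2500 ≈ 0.935600
step 4 [4y] bond c/1=1/16: DF=(187217/160000 − 1/16·(0.990500+0.955000+0.935600))/(1+1/16) = 4659/5000 ≈ 0.931800
step 5 [5y] zero: DF = P = 4443/5000 ≈ 0.888600
step 6 [6y] bond c/1=9/200: DF=(558739/500000 − 9/200·(0.990500+0.955000+0.935600+0.931800+0.888600))/(1+9/200) = 8669/10000 ≈ 0.866900

1 1 1981/2000
2 2 191/200
3 3 2339/2500
4 4 4659/5000
5 5 4443/5000
6 6 8669/10000
f(3y,4y) = ((2339/2500)/(4659/5000) − 1)/(1) = 19/4659 ≈ 0.4078%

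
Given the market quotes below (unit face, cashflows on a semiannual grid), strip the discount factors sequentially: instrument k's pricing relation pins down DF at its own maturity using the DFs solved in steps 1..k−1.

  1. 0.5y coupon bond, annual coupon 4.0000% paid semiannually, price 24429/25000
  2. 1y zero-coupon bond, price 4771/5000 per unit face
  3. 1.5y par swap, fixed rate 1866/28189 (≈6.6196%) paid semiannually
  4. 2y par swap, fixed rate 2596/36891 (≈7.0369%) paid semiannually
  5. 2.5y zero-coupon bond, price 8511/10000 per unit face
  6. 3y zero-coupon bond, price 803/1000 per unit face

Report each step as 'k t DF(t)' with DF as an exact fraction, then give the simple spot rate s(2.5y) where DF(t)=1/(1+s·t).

step 1 [0.5y] bond c/2=1/50: DF=(24429/25000 − 1/50·(0))/(1+1/50) = 479/500 ≈ 0.958000
step 2 [1y] zero: DF = P = 4771/5000 ≈ 0.954200
step 3 [1.5y] swap r/2=933/28189: DF=(1 − 933/28189·(0.958000+0.954200))/(1+933/28189) = 9067/10000 ≈ 0.906700
step 4 [2y] swap r/2=1298/36891: DF=(1 − 1298/36891·(0.958000+0.954200+0.906700))/(1+1298/36891) = 4351/5000 ≈ 0.870200
step 5 [2.5y] zero: DF = P = 8511/10000 ≈ 0.851100
step 6 [3y] zero: DF = P = 803/1000 ≈ 0.803000

1 1/2 479/500
2 1 4771/5000
3 3/2 9067/10000
4 2 4351/5000
5 5/2 8511/10000
6 3 803/1000
s(2.5y) = (1/(8511/10000) − 1)/(5/2) = 2978/42555 ≈ 6.9980%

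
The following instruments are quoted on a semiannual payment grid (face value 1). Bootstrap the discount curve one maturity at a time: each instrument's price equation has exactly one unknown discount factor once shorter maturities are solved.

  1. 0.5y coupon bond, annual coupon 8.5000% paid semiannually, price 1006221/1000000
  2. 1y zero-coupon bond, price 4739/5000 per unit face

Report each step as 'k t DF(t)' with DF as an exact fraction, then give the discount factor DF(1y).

step 1 [0.5y] bond c/2=17/400: DF=(1006221/1000000 − 17/400·(0))/(1+17/400) = 2413/2500 ≈ 0.965200
step 2 [1y] zero: DF = P = 4739/5000 ≈ 0.947800

1 1/2 2413/2500
2 1 4739/5000
DF(1y) = 4739/5000 ≈ 0.947800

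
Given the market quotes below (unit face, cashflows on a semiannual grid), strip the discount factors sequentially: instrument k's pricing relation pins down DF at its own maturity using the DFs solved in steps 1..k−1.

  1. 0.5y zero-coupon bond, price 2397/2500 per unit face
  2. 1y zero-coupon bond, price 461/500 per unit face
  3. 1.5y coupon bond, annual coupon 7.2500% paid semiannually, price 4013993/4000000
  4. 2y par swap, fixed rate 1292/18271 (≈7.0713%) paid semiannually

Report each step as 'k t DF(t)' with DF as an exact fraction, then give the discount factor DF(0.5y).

1 1/2 2397/2500
2 1 461/500
3 3/2 4513/5000
4 2 2177/2500
DF(0.5y) = 2397/2500 ≈ 0.958800

step 1 [0.5y] zero: DF = P = 2397/2500 ≈ 0.958800
step 2 [1y] zero: DF = P = 461/500 ≈ 0.922000
step 3 [1.5y] bond c/2=29/800: DF=(4013993/4000000 − 29/800·(0.958800+0.922000))/(1+29/800) = 4513/5000 ≈ 0.902600
step 4 [2y] swap r/2=646/18271: DF=(1 − 646/18271·(0.958800+0.922000+0.902600))/(1+646/18271) = 2177/2500 ≈ 0.870800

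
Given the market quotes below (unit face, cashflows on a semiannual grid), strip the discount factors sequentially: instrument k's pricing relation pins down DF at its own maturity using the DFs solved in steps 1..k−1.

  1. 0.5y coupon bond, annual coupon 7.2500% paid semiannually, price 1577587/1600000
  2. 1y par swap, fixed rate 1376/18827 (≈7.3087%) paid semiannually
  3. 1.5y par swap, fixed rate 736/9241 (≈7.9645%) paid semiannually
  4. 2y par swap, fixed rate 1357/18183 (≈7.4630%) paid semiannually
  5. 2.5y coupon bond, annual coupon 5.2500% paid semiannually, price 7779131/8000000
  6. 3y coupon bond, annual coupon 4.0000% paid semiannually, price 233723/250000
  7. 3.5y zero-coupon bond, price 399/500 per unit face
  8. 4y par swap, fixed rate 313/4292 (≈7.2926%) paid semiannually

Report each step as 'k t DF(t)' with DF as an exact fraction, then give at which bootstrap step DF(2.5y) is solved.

1 1/2 1903/2000
2 1 582/625
3 3/2 556/625
4 2 8643/10000
5 5/2 1709/2000
6 3 1657/2000
7 7/2 399/500
8 4 937/1250
DF(2.5y) is solved at step 5

step 1 [0.5y] bond c/2=29/800: DF=(1577587/1600000 − 29/800·(0))/(1+29/800) = 1903/2000 ≈ 0.951500
step 2 [1y] swap r/2=688/18827: DF=(1 − 688/18827·(0.951500))/(1+688/18827) = 582/625 ≈ 0.931200
step 3 [1.5y] swap r/2=368/9241: DF=(1 − 368/9241·(0.951500+0.931200))/(1+368/9241) = 556/625 ≈ 0.889600
step 4 [2y] swap r/2=1357/36366: DF=(1 − 1357/36366·(0.951500+0.931200+0.889600))/(1+1357/36366) = 8643/10000 ≈ 0.864300
step 5 [2.5y] bond c/2=21/800: DF=(7779131/8000000 − 21/800·(0.951500+0.931200+0.889600+0.864300))/(1+21/800) = 1709/2000 ≈ 0.854500
step 6 [3y] bond c/2=1/50: DF=(233723/250000 − 1/50·(0.951500+0.931200+0.889600+0.864300+0.854500))/(1+1/50) = 1657/2000 ≈ 0.828500
step 7 [3.5y] zero: DF = P = 399/500 ≈ 0.798000
step 8 [4y] swap r/2=313/8584: DF=(1 − 313/8584·(0.951500+0.931200+0.889600+0.864300+0.854500+0.828500+0.798000))/(1+313/8584) = 937/1250 ≈ 0.749600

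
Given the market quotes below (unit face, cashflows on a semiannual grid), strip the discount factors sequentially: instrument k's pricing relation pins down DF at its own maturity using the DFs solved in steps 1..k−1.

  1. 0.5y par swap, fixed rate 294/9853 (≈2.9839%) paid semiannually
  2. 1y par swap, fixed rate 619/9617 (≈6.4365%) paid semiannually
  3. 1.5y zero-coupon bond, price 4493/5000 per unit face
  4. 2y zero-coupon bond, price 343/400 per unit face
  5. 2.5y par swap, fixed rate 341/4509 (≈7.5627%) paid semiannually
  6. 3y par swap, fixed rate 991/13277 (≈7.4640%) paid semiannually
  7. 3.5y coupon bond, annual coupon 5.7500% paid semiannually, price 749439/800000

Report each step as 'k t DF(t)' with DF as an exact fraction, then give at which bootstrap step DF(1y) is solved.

step 1 [0.5y] swap r/2=147/9853: DF=(1 − 147/9853·(0))/(1+147/9853) = 9853/10000 ≈ 0.985300
step 2 [1y] swap r/2=619/19234: DF=(1 − 619/19234·(0.985300))/(1+619/19234) = 9381/10000 ≈ 0.938100
step 3 [1.5y] zero: DF = P = 4493/5000 ≈ 0.898600
step 4 [2y] zero: DF = P = 343/400 ≈ 0.857500
step 5 [2.5y] swap r/2=341/9018: DF=(1 − 341/9018·(0.985300+0.938100+0.898600+0.857500))/(1+341/9018) = 1659/2000 ≈ 0.829500
step 6 [3y] swap r/2=991/26554: DF=(1 − 991/26554·(0.985300+0.938100+0.898600+0.857500+0.829500))/(1+991/26554) = 4009/5000 ≈ 0.801800
step 7 [3.5y] bond c/2=23/800: DF=(749439/800000 − 23/800·(0.985300+0.938100+0.898600+0.857500+0.829500+0.801800))/(1+23/800) = 3811/5000 ≈ 0.762200

1 1/2 9853/10000
2 1 9381/10000
3 3/2 4493/5000
4 2 343/400
5 5/2 1659/2000
6 3 4009/5000
7 7/2 3811/5000
DF(1y) is solved at step 2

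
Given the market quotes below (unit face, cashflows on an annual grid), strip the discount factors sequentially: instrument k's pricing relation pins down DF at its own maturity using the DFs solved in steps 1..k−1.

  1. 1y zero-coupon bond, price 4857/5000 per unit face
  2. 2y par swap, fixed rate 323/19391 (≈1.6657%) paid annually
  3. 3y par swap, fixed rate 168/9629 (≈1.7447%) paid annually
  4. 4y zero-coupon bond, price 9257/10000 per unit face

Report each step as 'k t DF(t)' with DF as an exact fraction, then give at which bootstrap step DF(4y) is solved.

step 1 [1y] zero: DF = P = 4857/5000 ≈ 0.971400
step 2 [2y] swap r/1=323/19391: DF=(1 − 323/19391·(0.971400))/(1+323/19391) = 9677/10000 ≈ 0.967700
step 3 [3y] swap r/1=168/9629: DF=(1 − 168/9629·(0.971400+0.967700))/(1+168/9629) = 1187/1250 ≈ 0.949600
step 4 [4y] zero: DF = P = 9257/10000 ≈ 0.925700

1 1 4857/5000
2 2 9677/10000
3 3 1187/1250
4 4 9257/10000
DF(4y) is solved at step 4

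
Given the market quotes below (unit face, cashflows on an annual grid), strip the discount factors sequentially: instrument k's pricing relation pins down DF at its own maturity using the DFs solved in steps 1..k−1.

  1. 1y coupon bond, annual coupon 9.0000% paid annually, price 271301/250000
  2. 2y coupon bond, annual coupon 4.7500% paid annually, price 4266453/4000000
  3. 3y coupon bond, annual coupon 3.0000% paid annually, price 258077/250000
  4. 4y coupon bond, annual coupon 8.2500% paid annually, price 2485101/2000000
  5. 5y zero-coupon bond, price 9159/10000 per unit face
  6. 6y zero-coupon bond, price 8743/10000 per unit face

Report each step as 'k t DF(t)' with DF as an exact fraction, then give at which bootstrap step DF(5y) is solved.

1 1 2489/2500
2 2 9731/10000
3 3 9449/10000
4 4 4629/5000
5 5 9159/10000
6 6 8743/10000
DF(5y) is solved at step 5

step 1 [1y] bond c/1=9/100: DF=(271301/250000 − 9/100·(0))/(1+9/100) = 2489/2500 ≈ 0.995600
step 2 [2y] bond c/1=19/400: DF=(4266453/4000000 − 19/400·(0.995600))/(1+19/400) = 9731/10000 ≈ 0.973100
step 3 [3y] bond c/1=3/100: DF=(258077/250000 − 3/100·(0.995600+0.973100))/(1+3/100) = 9449/10000 ≈ 0.944900
step 4 [4y] bond c/1=33/400: DF=(2485101/2000000 − 33/400·(0.995600+0.973100+0.944900))/(1+33/400) = 4629/5000 ≈ 0.925800
step 5 [5y] zero: DF = P = 9159/10000 ≈ 0.915900
step 6 [6y] zero: DF = P = 8743/10000 ≈ 0.874300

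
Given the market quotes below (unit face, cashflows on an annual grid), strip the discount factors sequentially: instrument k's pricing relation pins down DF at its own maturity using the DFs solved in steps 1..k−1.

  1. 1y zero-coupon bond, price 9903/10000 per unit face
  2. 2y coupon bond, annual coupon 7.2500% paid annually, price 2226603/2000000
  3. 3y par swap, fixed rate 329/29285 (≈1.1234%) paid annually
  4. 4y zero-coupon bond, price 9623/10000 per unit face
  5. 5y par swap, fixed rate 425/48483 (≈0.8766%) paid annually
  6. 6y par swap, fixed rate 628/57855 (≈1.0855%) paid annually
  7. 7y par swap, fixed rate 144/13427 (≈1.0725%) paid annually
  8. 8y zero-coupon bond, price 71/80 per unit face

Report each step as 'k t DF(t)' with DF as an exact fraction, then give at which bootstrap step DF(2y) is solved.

1 1 9903/10000
2 2 9711/10000
3 3 9671/10000
4 4 9623/10000
5 5 383/400
6 6 2343/2500
7 7 116/125
8 8 71/80
DF(2y) is solved at step 2

step 1 [1y] zero: DF = P = 9903/10000 ≈ 0.990300
step 2 [2y] bond c/1=29/400: DF=(2226603/2000000 − 29/400·(0.990300))/(1+29/400) = 9711/10000 ≈ 0.971100
step 3 [3y] swap r/1=329/29285: DF=(1 − 329/29285·(0.990300+0.971100))/(1+329/29285) = 9671/10000 ≈ 0.967100
step 4 [4y] zero: DF = P = 9623/10000 ≈ 0.962300
step 5 [5y] swap r/1=425/48483: DF=(1 − 425/48483·(0.990300+0.971100+0.967100+0.962300))/(1+425/48483) = 383/400 ≈ 0.957500
step 6 [6y] swap r/1=628/57855: DF=(1 − 628/57855·(0.990300+0.971100+0.967100+0.962300+0.957500))/(1+628/57855) = 2343/2500 ≈ 0.937200
step 7 [7y] swap r/1=144/13427: DF=(1 − 144/13427·(0.990300+0.971100+0.967100+0.962300+0.957500+0.937200))/(1+144/13427) = 116/125 ≈ 0.928000
step 8 [8y] zero: DF = P = 71/80 ≈ 0.887500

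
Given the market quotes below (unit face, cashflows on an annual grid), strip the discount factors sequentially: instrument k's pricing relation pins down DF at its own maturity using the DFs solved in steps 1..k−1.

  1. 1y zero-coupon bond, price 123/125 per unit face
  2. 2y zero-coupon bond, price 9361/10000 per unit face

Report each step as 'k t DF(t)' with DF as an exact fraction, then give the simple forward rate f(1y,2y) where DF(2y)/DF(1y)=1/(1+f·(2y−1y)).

1 1 123/125
2 2 9361/10000
f(1y,2y) = ((123/125)/(9361/10000) − 1)/(1) = 479/9361 ≈ 5.1170%

step 1 [1y] zero: DF = P = 123/125 ≈ 0.984000
step 2 [2y] zero: DF = P = 9361/10000 ≈ 0.936100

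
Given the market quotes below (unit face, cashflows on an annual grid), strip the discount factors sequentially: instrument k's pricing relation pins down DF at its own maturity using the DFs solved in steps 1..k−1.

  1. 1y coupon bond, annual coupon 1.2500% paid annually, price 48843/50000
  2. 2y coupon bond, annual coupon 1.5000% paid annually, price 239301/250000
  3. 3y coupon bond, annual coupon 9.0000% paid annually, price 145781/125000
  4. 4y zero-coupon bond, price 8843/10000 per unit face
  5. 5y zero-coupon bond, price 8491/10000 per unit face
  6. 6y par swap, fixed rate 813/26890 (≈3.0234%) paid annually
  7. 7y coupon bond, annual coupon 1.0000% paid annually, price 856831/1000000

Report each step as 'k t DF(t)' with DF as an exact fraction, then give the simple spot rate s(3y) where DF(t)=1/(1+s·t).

1 1 603/625
2 2 1161/1250
3 3 571/625
4 4 8843/10000
5 5 8491/10000
6 6 4187/5000
7 7 7951/10000
s(3y) = (1/(571/625) − 1)/(3) = 18/571 ≈ 3.1524%

step 1 [1y] bond c/1=1/80: DF=(48843/50000 − 1/80·(0))/(1+1/80) = 603/625 ≈ 0.964800
step 2 [2y] bond c/1=3/200: DF=(239301/250000 − 3/200·(0.964800))/(1+3/200) = 1161/1250 ≈ 0.928800
step 3 [3y] bond c/1=9/100: DF=(145781/125000 − 9/100·(0.964800+0.928800))/(1+9/100) = 571/625 ≈ 0.913600
step 4 [4y] zero: DF = P = 8843/10000 ≈ 0.884300
step 5 [5y] zero: DF = P = 8491/10000 ≈ 0.849100
step 6 [6y] swap r/1=813/26890: DF=(1 − 813/26890·(0.964800+0.928800+0.913600+0.884300+0.849100))/(1+813/26890) = 4187/5000 ≈ 0.837400
step 7 [7y] bond c/1=1/100: DF=(856831/1000000 − 1/100·(0.964800+0.928800+0.913600+0.884300+0.849100+0.837400))/(1+1/100) = 7951/10000 ≈ 0.795100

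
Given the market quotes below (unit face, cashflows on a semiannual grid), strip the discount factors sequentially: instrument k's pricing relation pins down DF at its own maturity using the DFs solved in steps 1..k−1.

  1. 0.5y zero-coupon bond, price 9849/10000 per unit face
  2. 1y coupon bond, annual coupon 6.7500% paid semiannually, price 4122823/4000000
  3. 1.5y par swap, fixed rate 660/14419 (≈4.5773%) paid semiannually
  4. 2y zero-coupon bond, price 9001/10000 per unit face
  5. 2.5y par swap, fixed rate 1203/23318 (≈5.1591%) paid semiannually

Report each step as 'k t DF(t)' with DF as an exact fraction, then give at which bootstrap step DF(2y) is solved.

1 1/2 9849/10000
2 1 9649/10000
3 3/2 467/500
4 2 9001/10000
5 5/2 8797/10000
DF(2y) is solved at step 4

step 1 [0.5y] zero: DF = P = 9849/10000 ≈ 0.984900
step 2 [1y] bond c/2=27/800: DF=(4122823/4000000 − 27/800·(0.984900))/(1+27/800) = 9649/10000 ≈ 0.964900
step 3 [1.5y] swap r/2=330/14419: DF=(1 − 330/14419·(0.984900+0.964900))/(1+330/14419) = 467/500 ≈ 0.934000
step 4 [2y] zero: DF = P = 9001/10000 ≈ 0.900100
step 5 [2.5y] swap r/2=1203/46636: DF=(1 − 1203/46636·(0.984900+0.964900+0.934000+0.900100))/(1+1203/46636) = 8797/10000 ≈ 0.879700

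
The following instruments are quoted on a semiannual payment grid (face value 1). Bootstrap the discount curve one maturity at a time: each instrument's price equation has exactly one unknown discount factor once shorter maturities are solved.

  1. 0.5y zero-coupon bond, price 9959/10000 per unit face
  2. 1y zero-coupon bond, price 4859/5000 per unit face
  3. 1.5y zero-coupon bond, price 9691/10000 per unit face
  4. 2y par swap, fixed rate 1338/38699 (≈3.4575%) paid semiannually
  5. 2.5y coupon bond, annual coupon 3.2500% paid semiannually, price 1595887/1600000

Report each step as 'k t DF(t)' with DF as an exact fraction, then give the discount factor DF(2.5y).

step 1 [0.5y] zero: DF = P = 9959/10000 ≈ 0.995900
step 2 [1y] zero: DF = P = 4859/5000 ≈ 0.971800
step 3 [1.5y] zero: DF = P = 9691/10000 ≈ 0.969100
step 4 [2y] swap r/2=669/38699: DF=(1 − 669/38699·(0.995900+0.971800+0.969100))/(1+669/38699) = 9331/10000 ≈ 0.933100
step 5 [2.5y] bond c/2=13/800: DF=(1595887/1600000 − 13/800·(0.995900+0.971800+0.969100+0.933100))/(1+13/800) = 2299/2500 ≈ 0.919600

1 1/2 9959/10000
2 1 4859/5000
3 3/2 9691/10000
4 2 9331/10000
5 5/2 2299/2500
DF(2.5y) = 2299/2500 ≈ 0.919600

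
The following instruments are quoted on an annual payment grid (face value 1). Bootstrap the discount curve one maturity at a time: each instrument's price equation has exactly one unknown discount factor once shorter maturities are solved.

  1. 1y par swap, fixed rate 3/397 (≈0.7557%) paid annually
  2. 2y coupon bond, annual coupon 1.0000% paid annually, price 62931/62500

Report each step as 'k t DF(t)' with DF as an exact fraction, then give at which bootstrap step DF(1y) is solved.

step 1 [1y] swap r/1=3/397: DF=(1 − 3/397·(0))/(1+3/397) = 397/400 ≈ 0.992500
step 2 [2y] bond c/1=1/100: DF=(62931/62500 − 1/100·(0.992500))/(1+1/100) = 9871/10000 ≈ 0.987100

1 1 397/400
2 2 9871/10000
DF(1y) is solved at step 1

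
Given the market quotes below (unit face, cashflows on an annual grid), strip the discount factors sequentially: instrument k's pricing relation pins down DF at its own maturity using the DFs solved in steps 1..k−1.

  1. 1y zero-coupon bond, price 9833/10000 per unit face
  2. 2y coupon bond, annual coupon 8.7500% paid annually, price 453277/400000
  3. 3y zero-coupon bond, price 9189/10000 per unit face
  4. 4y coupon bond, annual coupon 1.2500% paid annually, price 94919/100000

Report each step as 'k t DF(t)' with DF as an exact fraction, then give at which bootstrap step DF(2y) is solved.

step 1 [1y] zero: DF = P = 9833/10000 ≈ 0.983300
step 2 [2y] bond c/1=7/80: DF=(453277/400000 − 7/80·(0.983300))/(1+7/80) = 9629/10000 ≈ 0.962900
step 3 [3y] zero: DF = P = 9189/10000 ≈ 0.918900
step 4 [4y] bond c/1=1/80: DF=(94919/100000 − 1/80·(0.983300+0.962900+0.918900))/(1+1/80) = 9021/10000 ≈ 0.902100

1 1 9833/10000
2 2 9629/10000
3 3 9189/10000
4 4 9021/10000
DF(2y) is solved at step 2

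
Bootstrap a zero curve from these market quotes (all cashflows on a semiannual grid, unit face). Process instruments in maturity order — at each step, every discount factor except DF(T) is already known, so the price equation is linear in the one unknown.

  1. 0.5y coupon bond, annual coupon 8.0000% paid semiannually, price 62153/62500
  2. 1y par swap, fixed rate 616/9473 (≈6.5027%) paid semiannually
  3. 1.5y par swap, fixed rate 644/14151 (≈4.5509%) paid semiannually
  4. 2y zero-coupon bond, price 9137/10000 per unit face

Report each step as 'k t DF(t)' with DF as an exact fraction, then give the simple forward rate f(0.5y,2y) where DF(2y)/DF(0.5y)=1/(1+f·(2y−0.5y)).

1 1/2 4781/5000
2 1 1173/1250
3 3/2 2339/2500
4 2 9137/10000
f(0.5y,2y) = ((4781/5000)/(9137/10000) − 1)/(3/2) = 850/27411 ≈ 3.1009%

step 1 [0.5y] bond c/2=1/25: DF=(62153/62500 − 1/25·(0))/(1+1/25) = 4781/5000 ≈ 0.956200
step 2 [1y] swap r/2=308/9473: DF=(1 − 308/9473·(0.956200))/(1+308/9473) = 1173/1250 ≈ 0.938400
step 3 [1.5y] swap r/2=322/14151: DF=(1 − 322/14151·(0.956200+0.938400))/(1+322/14151) = 2339/2500 ≈ 0.935600
step 4 [2y] zero: DF = P = 9137/10000 ≈ 0.913700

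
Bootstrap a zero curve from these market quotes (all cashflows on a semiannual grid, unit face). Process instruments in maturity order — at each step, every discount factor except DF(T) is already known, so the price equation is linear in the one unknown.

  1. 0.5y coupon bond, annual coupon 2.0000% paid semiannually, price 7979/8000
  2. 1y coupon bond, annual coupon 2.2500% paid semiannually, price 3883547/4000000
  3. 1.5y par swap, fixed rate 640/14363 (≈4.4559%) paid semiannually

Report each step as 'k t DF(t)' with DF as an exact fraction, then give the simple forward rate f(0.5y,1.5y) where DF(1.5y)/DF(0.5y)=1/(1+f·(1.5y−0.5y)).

step 1 [0.5y] bond c/2=1/100: DF=(7979/8000 − 1/100·(0))/(1+1/100) = 79/80 ≈ 0.987500
step 2 [1y] bond c/2=9/800: DF=(3883547/4000000 − 9/800·(0.987500))/(1+9/800) = 9491/10000 ≈ 0.949100
step 3 [1.5y] swap r/2=320/14363: DF=(1 − 320/14363·(0.987500+0.949100))/(1+320/14363) = 117/125 ≈ 0.936000

1 1/2 79/80
2 1 9491/10000
3 3/2 117/125
f(0.5y,1.5y) = ((79/80)/(117/125) − 1)/(1) = 103/1872 ≈ 5.5021%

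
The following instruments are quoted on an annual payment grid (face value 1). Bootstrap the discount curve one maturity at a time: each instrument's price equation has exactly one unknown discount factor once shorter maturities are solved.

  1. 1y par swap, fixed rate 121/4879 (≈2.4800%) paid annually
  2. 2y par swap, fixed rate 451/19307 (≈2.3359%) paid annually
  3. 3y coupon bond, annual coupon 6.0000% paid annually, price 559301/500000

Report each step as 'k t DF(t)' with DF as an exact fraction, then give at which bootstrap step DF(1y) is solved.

step 1 [1y] swap r/1=121/4879: DF=(1 − 121/4879·(0))/(1+121/4879) = 4879/5000 ≈ 0.975800
step 2 [2y] swap r/1=451/19307: DF=(1 − 451/19307·(0.975800))/(1+451/19307) = 9549/10000 ≈ 0.954900
step 3 [3y] bond c/1=3/50: DF=(559301/500000 − 3/50·(0.975800+0.954900))/(1+3/50) = 473/500 ≈ 0.946000

1 1 4879/5000
2 2 9549/10000
3 3 473/500
DF(1y) is solved at step 1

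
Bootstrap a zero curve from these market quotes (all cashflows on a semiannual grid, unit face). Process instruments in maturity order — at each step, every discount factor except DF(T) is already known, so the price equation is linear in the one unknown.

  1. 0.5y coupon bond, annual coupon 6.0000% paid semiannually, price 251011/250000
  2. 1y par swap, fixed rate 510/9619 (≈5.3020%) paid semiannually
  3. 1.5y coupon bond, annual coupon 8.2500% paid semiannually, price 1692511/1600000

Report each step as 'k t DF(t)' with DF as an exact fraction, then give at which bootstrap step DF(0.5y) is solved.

step 1 [0.5y] bond c/2=3/100: DF=(251011/250000 − 3/100·(0))/(1+3/100) = 2437/2500 ≈ 0.974800
step 2 [1y] swap r/2=255/9619: DF=(1 − 255/9619·(0.974800))/(1+255/9619) = 949/1000 ≈ 0.949000
step 3 [1.5y] bond c/2=33/800: DF=(1692511/1600000 − 33/800·(0.974800+0.949000))/(1+33/800) = 9397/10000 ≈ 0.939700

1 1/2 2437/2500
2 1 949/1000
3 3/2 9397/10000
DF(0.5y) is solved at step 1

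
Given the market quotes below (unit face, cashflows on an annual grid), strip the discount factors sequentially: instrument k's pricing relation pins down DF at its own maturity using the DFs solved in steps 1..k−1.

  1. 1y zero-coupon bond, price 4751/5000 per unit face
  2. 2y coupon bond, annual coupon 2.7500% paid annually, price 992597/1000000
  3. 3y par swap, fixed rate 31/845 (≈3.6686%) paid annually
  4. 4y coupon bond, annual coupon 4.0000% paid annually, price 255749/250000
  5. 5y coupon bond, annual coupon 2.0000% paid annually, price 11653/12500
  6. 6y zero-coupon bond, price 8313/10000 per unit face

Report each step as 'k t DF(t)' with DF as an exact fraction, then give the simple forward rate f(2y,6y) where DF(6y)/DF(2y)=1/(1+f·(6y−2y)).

1 1 4751/5000
2 2 4703/5000
3 3 8977/10000
4 4 2191/2500
5 5 8421/10000
6 6 8313/10000
f(2y,6y) = ((4703/5000)/(8313/10000) − 1)/(4) = 1093/33252 ≈ 3.2870%

step 1 [1y] zero: DF = P = 4751/5000 ≈ 0.950200
step 2 [2y] bond c/1=11/400: DF=(992597/1000000 − 11/400·(0.950200))/(1+11/400) = 4703/5000 ≈ 0.940600
step 3 [3y] swap r/1=31/845: DF=(1 − 31/845·(0.950200+0.940600))/(1+31/845) = 8977/10000 ≈ 0.897700
step 4 [4y] bond c/1=1/25: DF=(255749/250000 − 1/25·(0.950200+0.940600+0.897700))/(1+1/25) = 2191/2500 ≈ 0.876400
step 5 [5y] bond c/1=1/50: DF=(11653/12500 − 1/50·(0.950200+0.940600+0.897700+0.876400))/(1+1/50) = 8421/10000 ≈ 0.842100
step 6 [6y] zero: DF = P = 8313/10000 ≈ 0.831300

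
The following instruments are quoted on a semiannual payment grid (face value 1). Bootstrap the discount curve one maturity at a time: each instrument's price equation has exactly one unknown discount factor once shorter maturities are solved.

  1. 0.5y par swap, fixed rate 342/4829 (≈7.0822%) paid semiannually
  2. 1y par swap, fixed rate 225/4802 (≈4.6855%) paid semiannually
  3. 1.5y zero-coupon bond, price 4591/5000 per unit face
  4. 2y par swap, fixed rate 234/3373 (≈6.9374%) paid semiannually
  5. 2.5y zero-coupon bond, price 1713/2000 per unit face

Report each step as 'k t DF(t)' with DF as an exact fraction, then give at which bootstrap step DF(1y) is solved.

1 1/2 4829/5000
2 1 191/200
3 3/2 4591/5000
4 2 8713/10000
5 5/2 1713/2000
DF(1y) is solved at step 2

step 1 [0.5y] swap r/2=171/4829: DF=(1 − 171/4829·(0))/(1+171/4829) = 4829/5000 ≈ 0.965800
step 2 [1y] swap r/2=225/9604: DF=(1 − 225/9604·(0.965800))/(1+225/9604) = 191/200 ≈ 0.955000
step 3 [1.5y] zero: DF = P = 4591/5000 ≈ 0.918200
step 4 [2y] swap r/2=117/3373: DF=(1 − 117/3373·(0.965800+0.955000+0.918200))/(1+117/3373) = 8713/10000 ≈ 0.871300
step 5 [2.5y] zero: DF = P = 1713/2000 ≈ 0.856500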